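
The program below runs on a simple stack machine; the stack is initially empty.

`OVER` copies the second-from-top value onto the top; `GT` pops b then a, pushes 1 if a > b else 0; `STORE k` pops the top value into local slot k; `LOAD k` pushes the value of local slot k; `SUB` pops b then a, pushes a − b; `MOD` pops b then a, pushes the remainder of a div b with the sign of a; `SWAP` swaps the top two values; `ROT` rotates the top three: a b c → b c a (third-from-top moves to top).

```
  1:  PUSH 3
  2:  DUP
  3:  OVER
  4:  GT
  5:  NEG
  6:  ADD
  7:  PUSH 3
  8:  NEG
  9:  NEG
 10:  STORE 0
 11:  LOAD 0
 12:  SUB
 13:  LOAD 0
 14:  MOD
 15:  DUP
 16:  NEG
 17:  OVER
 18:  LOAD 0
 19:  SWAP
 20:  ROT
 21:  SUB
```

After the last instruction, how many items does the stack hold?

PUSH 3   [3]
DUP      [3, 3]
OVER     [3, 3, 3]
GT       [3, 0]
NEG      [3, 0]
ADD      [3]
PUSH 3   [3, 3]
NEG      [3, -3]
NEG      [3, 3]
STORE 0  [3]
LOAD 0   [3, 3]
SUB      [0]
LOAD 0   [0, 3]
MOD      [0]
DUP      [0, 0]
NEG      [0, 0]
OVER     [0, 0, 0]
LOAD 0   [0, 0, 0, 3]
SWAP     [0, 0, 3, 0]
ROT      [0, 3, 0, 0]
SUB      [0, 3, 0]

3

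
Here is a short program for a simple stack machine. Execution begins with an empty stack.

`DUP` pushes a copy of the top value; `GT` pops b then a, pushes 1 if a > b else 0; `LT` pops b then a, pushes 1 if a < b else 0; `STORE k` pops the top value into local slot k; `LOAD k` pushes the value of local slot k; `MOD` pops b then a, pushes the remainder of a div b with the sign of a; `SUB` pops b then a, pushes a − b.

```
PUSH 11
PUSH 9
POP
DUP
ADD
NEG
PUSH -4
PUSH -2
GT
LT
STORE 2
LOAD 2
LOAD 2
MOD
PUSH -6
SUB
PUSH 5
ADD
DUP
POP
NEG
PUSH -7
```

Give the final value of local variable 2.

1

PUSH 11 : 11
PUSH 9  : 11 9
POP     : 11
DUP     : 11 11
ADD     : 22
NEG     : -22
PUSH -4 : -22 -4
PUSH -2 : -22 -4 -2
GT      : -22 0
LT      : 1
STORE 2 : (empty)
LOAD 2  : 1
LOAD 2  : 1 1
MOD     : 0
PUSH -6 : 0 -6
SUB     : 6
PUSH 5  : 6 5
ADD     : 11
DUP     : 11 11
POP     : 11
NEG     : -11
PUSH -7 : -11 -7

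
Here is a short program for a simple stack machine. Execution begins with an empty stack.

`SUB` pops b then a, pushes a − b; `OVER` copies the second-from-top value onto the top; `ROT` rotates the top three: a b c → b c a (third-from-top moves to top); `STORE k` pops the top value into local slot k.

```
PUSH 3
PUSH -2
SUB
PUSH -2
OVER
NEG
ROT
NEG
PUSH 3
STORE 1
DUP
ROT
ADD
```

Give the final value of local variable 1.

3

PUSH 3  : 3
PUSH -2 : 3 -2
SUB     : 5
PUSH -2 : 5 -2
OVER    : 5 -2 5
NEG     : 5 -2 -5
ROT     : -2 -5 5
NEG     : -2 -5 -5
PUSH 3  : -2 -5 -5 3
STORE 1 : -2 -5 -5
DUP     : -2 -5 -5 -5
ROT     : -2 -5 -5 -5
ADD     : -2 -5 -10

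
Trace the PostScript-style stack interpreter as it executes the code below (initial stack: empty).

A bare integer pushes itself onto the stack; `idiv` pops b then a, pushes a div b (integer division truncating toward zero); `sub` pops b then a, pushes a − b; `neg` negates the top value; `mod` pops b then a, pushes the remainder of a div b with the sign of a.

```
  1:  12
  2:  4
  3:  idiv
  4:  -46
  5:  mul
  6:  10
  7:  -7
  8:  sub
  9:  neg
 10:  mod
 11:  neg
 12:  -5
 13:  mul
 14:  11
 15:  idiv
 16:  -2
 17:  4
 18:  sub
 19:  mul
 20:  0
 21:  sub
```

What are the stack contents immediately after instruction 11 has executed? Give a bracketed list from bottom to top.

12   -> 12
4    -> 12 4
idiv -> 3
-46  -> 3 -46
mul  -> -138
10   -> -138 10
-7   -> -138 10 -7
sub  -> -138 17
neg  -> -138 -17
mod  -> -2
neg  -> 2

[2]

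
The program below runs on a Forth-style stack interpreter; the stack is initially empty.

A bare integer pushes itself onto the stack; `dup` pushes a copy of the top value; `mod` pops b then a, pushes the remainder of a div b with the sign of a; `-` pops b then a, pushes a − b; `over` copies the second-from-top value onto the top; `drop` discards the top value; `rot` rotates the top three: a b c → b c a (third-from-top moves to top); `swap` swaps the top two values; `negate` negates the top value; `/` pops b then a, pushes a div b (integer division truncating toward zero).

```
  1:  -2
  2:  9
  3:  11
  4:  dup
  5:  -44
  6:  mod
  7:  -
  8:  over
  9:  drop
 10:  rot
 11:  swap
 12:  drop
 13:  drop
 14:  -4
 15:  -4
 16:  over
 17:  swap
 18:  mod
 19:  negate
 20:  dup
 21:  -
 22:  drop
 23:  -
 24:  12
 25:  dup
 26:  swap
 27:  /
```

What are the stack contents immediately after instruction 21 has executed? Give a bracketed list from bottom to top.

[9, -4, 0]

-2      -2
9       -2 9
11      -2 9 11
dup     -2 9 11 11
-44     -2 9 11 11 -44
mod     -2 9 11 11
-       -2 9 0
over    -2 9 0 9
drop    -2 9 0
rot     9 0 -2
swap    9 -2 0
drop    9 -2
drop    9
-4      9 -4
-4      9 -4 -4
over    9 -4 -4 -4
swap    9 -4 -4 -4
mod     9 -4 0
negate  9 -4 0
dup     9 -4 0 0
-       9 -4 0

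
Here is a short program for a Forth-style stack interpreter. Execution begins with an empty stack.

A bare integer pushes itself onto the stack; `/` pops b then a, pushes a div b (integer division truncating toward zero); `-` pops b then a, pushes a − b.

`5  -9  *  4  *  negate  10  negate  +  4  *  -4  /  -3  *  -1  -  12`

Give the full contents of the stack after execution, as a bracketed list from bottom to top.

5      -> [5]
-9     -> [5, -9]
*      -> [-45]
4      -> [-45, 4]
*      -> [-180]
negate -> [180]
10     -> [180, 10]
negate -> [180, -10]
+      -> [170]
4      -> [170, 4]
*      -> [680]
-4     -> [680, -4]
/      -> [-170]
-3     -> [-170, -3]
*      -> [510]
-1     -> [510, -1]
-      -> [511]
12     -> [511, 12]

[511, 12]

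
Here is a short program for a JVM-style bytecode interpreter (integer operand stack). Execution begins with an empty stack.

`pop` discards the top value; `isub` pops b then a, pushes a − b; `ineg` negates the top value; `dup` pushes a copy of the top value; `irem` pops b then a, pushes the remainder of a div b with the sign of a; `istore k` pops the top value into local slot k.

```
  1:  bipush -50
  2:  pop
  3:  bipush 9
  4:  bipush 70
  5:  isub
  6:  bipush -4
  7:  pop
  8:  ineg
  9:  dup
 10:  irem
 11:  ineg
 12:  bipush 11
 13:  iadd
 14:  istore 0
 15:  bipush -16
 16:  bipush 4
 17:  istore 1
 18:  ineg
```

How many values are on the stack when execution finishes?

1

bipush -50 : [-50]
pop        : []
bipush 9   : [9]
bipush 70  : [9, 70]
isub       : [-61]
bipush -4  : [-61, -4]
pop        : [-61]
ineg       : [61]
dup        : [61, 61]
irem       : [0]
ineg       : [0]
bipush 11  : [0, 11]
iadd       : [11]
istore 0   : []
bipush -16 : [-16]
bipush 4   : [-16, 4]
istore 1   : [-16]
ineg       : [16]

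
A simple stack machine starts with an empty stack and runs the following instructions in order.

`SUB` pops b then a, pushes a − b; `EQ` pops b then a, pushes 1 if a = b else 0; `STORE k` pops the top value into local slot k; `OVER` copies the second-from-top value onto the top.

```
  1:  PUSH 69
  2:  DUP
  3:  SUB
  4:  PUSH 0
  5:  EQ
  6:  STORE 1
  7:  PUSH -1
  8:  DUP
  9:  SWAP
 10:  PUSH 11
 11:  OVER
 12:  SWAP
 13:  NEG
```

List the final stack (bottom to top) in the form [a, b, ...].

[-1, -1, -1, -11]

PUSH 69 -> 69
DUP     -> 69 69
SUB     -> 0
PUSH 0  -> 0 0
EQ      -> 1
STORE 1 -> (empty)
PUSH -1 -> -1
DUP     -> -1 -1
SWAP    -> -1 -1
PUSH 11 -> -1 -1 11
OVER    -> -1 -1 11 -1
SWAP    -> -1 -1 -1 11
NEG     -> -1 -1 -1 -11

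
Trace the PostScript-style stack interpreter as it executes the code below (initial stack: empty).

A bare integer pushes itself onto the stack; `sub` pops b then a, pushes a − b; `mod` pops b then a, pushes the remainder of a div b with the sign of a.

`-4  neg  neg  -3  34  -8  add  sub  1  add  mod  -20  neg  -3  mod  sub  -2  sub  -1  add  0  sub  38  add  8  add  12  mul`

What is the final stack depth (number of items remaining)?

1

-4  -> [-4]
neg -> [4]
neg -> [-4]
-3  -> [-4, -3]
34  -> [-4, -3, 34]
-8  -> [-4, -3, 34, -8]
add -> [-4, -3, 26]
sub -> [-4, -29]
1   -> [-4, -29, 1]
add -> [-4, -28]
mod -> [-4]
-20 -> [-4, -20]
neg -> [-4, 20]
-3  -> [-4, 20, -3]
mod -> [-4, 2]
sub -> [-6]
-2  -> [-6, -2]
sub -> [-4]
-1  -> [-4, -1]
add -> [-5]
0   -> [-5, 0]
sub -> [-5]
38  -> [-5, 38]
add -> [33]
8   -> [33, 8]
add -> [41]
12  -> [41, 12]
mul -> [492]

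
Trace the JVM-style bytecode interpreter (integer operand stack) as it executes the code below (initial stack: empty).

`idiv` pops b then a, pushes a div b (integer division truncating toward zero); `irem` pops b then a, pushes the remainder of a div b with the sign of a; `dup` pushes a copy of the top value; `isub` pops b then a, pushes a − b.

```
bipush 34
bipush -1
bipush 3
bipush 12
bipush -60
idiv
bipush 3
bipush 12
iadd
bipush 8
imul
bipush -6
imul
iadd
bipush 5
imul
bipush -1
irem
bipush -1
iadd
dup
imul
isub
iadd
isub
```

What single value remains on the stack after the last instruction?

33

bipush 34  → 34
bipush -1  → 34 -1
bipush 3   → 34 -1 3
bipush 12  → 34 -1 3 12
bipush -60 → 34 -1 3 12 -60
idiv       → 34 -1 3 0
bipush 3   → 34 -1 3 0 3
bipush 12  → 34 -1 3 0 3 12
iadd       → 34 -1 3 0 15
bipush 8   → 34 -1 3 0 15 8
imul       → 34 -1 3 0 120
bipush -6  → 34 -1 3 0 120 -6
imul       → 34 -1 3 0 -720
iadd       → 34 -1 3 -720
bipush 5   → 34 -1 3 -720 5
imul       → 34 -1 3 -3600
bipush -1  → 34 -1 3 -3600 -1
irem       → 34 -1 3 0
bipush -1  → 34 -1 3 0 -1
iadd       → 34 -1 3 -1
dup        → 34 -1 3 -1 -1
imul       → 34 -1 3 1
isub       → 34 -1 2
iadd       → 34 1
isub       → 33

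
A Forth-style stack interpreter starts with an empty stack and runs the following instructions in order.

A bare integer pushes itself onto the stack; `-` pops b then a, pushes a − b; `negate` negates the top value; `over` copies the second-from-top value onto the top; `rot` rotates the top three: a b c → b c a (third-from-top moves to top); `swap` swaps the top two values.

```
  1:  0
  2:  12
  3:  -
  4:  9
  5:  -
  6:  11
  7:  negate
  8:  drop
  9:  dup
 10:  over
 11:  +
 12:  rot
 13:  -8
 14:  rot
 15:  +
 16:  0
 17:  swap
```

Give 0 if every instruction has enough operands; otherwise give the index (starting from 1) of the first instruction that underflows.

0       [0]
12      [0, 12]
-       [-12]
9       [-12, 9]
-       [-21]
11      [-21, 11]
negate  [-21, -11]
drop    [-21]
dup     [-21, -21]
over    [-21, -21, -21]
+       [-21, -42]
rot  — needs 3 operands, stack has 2 → underflow

12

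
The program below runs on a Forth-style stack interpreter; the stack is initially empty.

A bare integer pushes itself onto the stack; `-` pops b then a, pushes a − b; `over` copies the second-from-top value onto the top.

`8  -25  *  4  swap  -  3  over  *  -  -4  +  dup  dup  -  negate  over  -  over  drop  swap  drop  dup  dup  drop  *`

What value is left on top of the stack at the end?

169744

8      : [8]
-25    : [8, -25]
*      : [-200]
4      : [-200, 4]
swap   : [4, -200]
-      : [204]
3      : [204, 3]
over   : [204, 3, 204]
*      : [204, 612]
-      : [-408]
-4     : [-408, -4]
+      : [-412]
dup    : [-412, -412]
dup    : [-412, -412, -412]
-      : [-412, 0]
negate : [-412, 0]
over   : [-412, 0, -412]
-      : [-412, 412]
over   : [-412, 412, -412]
drop   : [-412, 412]
swap   : [412, -412]
drop   : [412]
dup    : [412, 412]
dup    : [412, 412, 412]
drop   : [412, 412]
*      : [169744]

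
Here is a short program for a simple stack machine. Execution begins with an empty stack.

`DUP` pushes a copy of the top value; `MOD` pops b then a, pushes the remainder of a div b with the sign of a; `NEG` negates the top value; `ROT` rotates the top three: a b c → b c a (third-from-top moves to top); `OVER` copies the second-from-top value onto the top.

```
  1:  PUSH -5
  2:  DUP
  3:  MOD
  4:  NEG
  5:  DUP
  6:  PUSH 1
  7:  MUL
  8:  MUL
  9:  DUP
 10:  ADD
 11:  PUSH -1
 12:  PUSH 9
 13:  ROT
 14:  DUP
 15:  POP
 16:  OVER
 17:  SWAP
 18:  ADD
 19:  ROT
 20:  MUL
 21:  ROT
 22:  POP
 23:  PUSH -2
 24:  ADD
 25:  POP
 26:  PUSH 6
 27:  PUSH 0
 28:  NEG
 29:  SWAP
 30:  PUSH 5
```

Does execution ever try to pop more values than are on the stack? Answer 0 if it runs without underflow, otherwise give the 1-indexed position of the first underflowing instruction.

21

PUSH -5 : [-5]
DUP     : [-5, -5]
MOD     : [0]
NEG     : [0]
DUP     : [0, 0]
PUSH 1  : [0, 0, 1]
MUL     : [0, 0]
MUL     : [0]
DUP     : [0, 0]
ADD     : [0]
PUSH -1 : [0, -1]
PUSH 9  : [0, -1, 9]
ROT     : [-1, 9, 0]
DUP     : [-1, 9, 0, 0]
POP     : [-1, 9, 0]
OVER    : [-1, 9, 0, 9]
SWAP    : [-1, 9, 9, 0]
ADD     : [-1, 9, 9]
ROT     : [9, 9, -1]
MUL     : [9, -9]
ROT  — needs 3 operands, stack has 2 → underflow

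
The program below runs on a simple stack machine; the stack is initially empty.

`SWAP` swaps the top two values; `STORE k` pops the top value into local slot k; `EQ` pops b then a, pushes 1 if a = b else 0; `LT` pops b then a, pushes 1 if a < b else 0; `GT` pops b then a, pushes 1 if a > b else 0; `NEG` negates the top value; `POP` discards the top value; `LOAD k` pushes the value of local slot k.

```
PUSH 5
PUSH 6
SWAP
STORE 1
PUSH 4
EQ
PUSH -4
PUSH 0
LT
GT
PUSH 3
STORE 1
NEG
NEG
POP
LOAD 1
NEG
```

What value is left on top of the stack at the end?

-3

PUSH 5  : 5
PUSH 6  : 5 6
SWAP    : 6 5
STORE 1 : 6
PUSH 4  : 6 4
EQ      : 0
PUSH -4 : 0 -4
PUSH 0  : 0 -4 0
LT      : 0 1
GT      : 0
PUSH 3  : 0 3
STORE 1 : 0
NEG     : 0
NEG     : 0
POP     : (empty)
LOAD 1  : 3
NEG     : -3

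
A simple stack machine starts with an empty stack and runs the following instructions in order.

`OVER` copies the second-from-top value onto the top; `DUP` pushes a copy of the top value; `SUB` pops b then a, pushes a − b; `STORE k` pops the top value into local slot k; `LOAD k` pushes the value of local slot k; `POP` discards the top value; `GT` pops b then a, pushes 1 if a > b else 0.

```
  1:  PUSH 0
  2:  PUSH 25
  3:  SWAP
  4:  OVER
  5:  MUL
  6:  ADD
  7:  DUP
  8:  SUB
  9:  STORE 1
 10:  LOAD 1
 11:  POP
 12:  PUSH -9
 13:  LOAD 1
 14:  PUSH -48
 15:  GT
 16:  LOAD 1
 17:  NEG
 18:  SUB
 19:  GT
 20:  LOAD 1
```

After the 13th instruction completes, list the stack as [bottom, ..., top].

[-9, 0]

PUSH 0  -> [0]
PUSH 25 -> [0, 25]
SWAP    -> [25, 0]
OVER    -> [25, 0, 25]
MUL     -> [25, 0]
ADD     -> [25]
DUP     -> [25, 25]
SUB     -> [0]
STORE 1 -> []
LOAD 1  -> [0]
POP     -> []
PUSH -9 -> [-9]
LOAD 1  -> [-9, 0]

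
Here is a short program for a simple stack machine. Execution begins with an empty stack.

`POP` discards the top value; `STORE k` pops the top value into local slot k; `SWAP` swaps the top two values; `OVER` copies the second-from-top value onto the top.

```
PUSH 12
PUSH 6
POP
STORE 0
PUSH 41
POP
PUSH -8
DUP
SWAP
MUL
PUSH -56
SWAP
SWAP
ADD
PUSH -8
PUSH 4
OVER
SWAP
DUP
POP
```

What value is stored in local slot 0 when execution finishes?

PUSH 12  → [12]
PUSH 6   → [12, 6]
POP      → [12]
STORE 0  → []
PUSH 41  → [41]
POP      → []
PUSH -8  → [-8]
DUP      → [-8, -8]
SWAP     → [-8, -8]
MUL      → [64]
PUSH -56 → [64, -56]
SWAP     → [-56, 64]
SWAP     → [64, -56]
ADD      → [8]
PUSH -8  → [8, -8]
PUSH 4   → [8, -8, 4]
OVER     → [8, -8, 4, -8]
SWAP     → [8, -8, -8, 4]
DUP      → [8, -8, -8, 4, 4]
POP      → [8, -8, -8, 4]

12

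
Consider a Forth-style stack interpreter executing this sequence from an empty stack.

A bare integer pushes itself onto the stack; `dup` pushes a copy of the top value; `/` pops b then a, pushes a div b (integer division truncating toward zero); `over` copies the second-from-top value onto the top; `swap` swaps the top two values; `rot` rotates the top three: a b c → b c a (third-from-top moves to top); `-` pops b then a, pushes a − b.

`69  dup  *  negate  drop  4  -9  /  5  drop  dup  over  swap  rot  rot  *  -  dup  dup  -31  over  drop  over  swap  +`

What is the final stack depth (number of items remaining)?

4

69      [69]
dup     [69, 69]
*       [4761]
negate  [-4761]
drop    []
4       [4]
-9      [4, -9]
/       [0]
5       [0, 5]
drop    [0]
dup     [0, 0]
over    [0, 0, 0]
swap    [0, 0, 0]
rot     [0, 0, 0]
rot     [0, 0, 0]
*       [0, 0]
-       [0]
dup     [0, 0]
dup     [0, 0, 0]
-31     [0, 0, 0, -31]
over    [0, 0, 0, -31, 0]
drop    [0, 0, 0, -31]
over    [0, 0, 0, -31, 0]
swap    [0, 0, 0, 0, -31]
+       [0, 0, 0, -31]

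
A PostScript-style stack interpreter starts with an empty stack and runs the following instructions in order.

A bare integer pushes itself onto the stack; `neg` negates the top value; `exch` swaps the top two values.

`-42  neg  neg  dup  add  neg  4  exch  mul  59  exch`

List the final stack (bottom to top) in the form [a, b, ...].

[59, 336]

-42   -42
neg   42
neg   -42
dup   -42 -42
add   -84
neg   84
4     84 4
exch  4 84
mul   336
59    336 59
exch  59 336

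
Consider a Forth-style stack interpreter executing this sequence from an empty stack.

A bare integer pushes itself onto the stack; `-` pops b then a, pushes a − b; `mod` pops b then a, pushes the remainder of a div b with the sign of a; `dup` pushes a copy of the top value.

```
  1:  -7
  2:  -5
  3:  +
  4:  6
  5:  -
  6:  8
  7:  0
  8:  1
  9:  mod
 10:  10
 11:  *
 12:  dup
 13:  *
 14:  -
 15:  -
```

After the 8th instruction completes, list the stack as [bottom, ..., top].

-7 : -7
-5 : -7 -5
+  : -12
6  : -12 6
-  : -18
8  : -18 8
0  : -18 8 0
1  : -18 8 0 1

[-18, 8, 0, 1]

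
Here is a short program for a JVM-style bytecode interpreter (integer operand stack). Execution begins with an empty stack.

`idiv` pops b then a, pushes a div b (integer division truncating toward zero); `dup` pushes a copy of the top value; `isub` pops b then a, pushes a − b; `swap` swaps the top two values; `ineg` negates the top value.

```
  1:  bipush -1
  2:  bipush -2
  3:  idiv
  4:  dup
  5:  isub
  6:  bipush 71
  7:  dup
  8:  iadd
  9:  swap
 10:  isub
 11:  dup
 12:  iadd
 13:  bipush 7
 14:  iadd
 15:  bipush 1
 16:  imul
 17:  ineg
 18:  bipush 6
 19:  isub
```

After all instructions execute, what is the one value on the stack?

bipush -1  [-1]
bipush -2  [-1, -2]
idiv       [0]
dup        [0, 0]
isub       [0]
bipush 71  [0, 71]
dup        [0, 71, 71]
iadd       [0, 142]
swap       [142, 0]
isub       [142]
dup        [142, 142]
iadd       [284]
bipush 7   [284, 7]
iadd       [291]
bipush 1   [291, 1]
imul       [291]
ineg       [-291]
bipush 6   [-291, 6]
isub       [-297]

-297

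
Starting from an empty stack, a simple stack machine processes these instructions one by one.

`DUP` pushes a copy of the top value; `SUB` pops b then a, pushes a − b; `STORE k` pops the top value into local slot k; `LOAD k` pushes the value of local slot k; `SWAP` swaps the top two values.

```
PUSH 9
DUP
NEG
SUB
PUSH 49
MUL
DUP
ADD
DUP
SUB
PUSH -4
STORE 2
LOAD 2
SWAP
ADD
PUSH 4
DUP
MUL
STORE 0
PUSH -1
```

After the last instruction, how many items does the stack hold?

2

PUSH 9  → 9
DUP     → 9 9
NEG     → 9 -9
SUB     → 18
PUSH 49 → 18 49
MUL     → 882
DUP     → 882 882
ADD     → 1764
DUP     → 1764 1764
SUB     → 0
PUSH -4 → 0 -4
STORE 2 → 0
LOAD 2  → 0 -4
SWAP    → -4 0
ADD     → -4
PUSH 4  → -4 4
DUP     → -4 4 4
MUL     → -4 16
STORE 0 → -4
PUSH -1 → -4 -1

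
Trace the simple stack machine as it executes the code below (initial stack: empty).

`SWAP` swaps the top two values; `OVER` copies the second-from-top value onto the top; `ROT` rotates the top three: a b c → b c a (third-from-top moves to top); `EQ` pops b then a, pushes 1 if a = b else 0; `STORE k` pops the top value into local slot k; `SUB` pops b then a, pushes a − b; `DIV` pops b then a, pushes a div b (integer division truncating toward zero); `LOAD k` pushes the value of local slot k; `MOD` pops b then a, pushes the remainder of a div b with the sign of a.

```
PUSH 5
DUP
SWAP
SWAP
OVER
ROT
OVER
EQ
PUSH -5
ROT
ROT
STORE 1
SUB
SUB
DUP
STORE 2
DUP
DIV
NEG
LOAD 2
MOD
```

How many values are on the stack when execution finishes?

PUSH 5  : 5
DUP     : 5 5
SWAP    : 5 5
SWAP    : 5 5
OVER    : 5 5 5
ROT     : 5 5 5
OVER    : 5 5 5 5
EQ      : 5 5 1
PUSH -5 : 5 5 1 -5
ROT     : 5 1 -5 5
ROT     : 5 -5 5 1
STORE 1 : 5 -5 5
SUB     : 5 -10
SUB     : 15
DUP     : 15 15
STORE 2 : 15
DUP     : 15 15
DIV     : 1
NEG     : -1
LOAD 2  : -1 15
MOD     : -1

1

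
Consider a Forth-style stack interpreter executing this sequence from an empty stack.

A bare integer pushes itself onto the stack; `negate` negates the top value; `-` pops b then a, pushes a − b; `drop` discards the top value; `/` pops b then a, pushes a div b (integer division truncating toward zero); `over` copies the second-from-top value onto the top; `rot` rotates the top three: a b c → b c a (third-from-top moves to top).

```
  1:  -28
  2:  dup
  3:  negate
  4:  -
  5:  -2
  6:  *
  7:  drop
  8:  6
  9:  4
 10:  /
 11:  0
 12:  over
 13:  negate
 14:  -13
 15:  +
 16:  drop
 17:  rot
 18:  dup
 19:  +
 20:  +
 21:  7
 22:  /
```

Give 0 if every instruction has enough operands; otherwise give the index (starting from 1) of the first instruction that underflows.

-28    : [-28]
dup    : [-28, -28]
negate : [-28, 28]
-      : [-56]
-2     : [-56, -2]
*      : [112]
drop   : []
6      : [6]
4      : [6, 4]
/      : [1]
0      : [1, 0]
over   : [1, 0, 1]
negate : [1, 0, -1]
-13    : [1, 0, -1, -13]
+      : [1, 0, -14]
drop   : [1, 0]
rot  — needs 3 operands, stack has 2 → underflow

17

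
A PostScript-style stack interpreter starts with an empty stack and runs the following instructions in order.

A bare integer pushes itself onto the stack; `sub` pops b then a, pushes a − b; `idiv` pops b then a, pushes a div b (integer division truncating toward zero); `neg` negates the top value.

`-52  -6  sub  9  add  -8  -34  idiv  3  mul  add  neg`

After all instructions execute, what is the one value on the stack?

-52   -52
-6    -52 -6
sub   -46
9     -46 9
add   -37
-8    -37 -8
-34   -37 -8 -34
idiv  -37 0
3     -37 0 3
mul   -37 0
add   -37
neg   37

37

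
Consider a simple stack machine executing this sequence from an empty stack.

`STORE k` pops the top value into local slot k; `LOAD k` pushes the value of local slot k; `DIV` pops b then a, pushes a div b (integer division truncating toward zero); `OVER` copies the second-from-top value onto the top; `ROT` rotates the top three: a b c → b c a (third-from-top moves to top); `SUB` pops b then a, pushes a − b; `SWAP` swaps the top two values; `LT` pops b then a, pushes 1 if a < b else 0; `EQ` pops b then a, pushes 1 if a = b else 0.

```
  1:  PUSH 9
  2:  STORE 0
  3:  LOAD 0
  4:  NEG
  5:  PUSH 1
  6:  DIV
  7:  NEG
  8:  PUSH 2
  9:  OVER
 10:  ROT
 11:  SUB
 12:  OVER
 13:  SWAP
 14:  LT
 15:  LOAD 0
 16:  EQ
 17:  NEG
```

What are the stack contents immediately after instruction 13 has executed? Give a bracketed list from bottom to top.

PUSH 9  -> 9
STORE 0 -> (empty)
LOAD 0  -> 9
NEG     -> -9
PUSH 1  -> -9 1
DIV     -> -9
NEG     -> 9
PUSH 2  -> 9 2
OVER    -> 9 2 9
ROT     -> 2 9 9
SUB     -> 2 0
OVER    -> 2 0 2
SWAP    -> 2 2 0

[2, 2, 0]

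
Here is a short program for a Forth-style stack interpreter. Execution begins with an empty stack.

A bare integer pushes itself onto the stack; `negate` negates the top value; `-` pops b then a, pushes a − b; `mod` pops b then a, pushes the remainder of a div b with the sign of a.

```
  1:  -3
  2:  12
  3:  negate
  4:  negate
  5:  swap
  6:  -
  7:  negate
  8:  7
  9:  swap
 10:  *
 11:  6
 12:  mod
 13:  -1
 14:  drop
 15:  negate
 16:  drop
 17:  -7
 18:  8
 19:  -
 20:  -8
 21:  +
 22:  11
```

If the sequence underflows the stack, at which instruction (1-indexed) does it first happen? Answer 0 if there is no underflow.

-3     : -3
12     : -3 12
negate : -3 -12
negate : -3 12
swap   : 12 -3
-      : 15
negate : -15
7      : -15 7
swap   : 7 -15
*      : -105
6      : -105 6
mod    : -3
-1     : -3 -1
drop   : -3
negate : 3
drop   : (empty)
-7     : -7
8      : -7 8
-      : -15
-8     : -15 -8
+      : -23
11     : -23 11

0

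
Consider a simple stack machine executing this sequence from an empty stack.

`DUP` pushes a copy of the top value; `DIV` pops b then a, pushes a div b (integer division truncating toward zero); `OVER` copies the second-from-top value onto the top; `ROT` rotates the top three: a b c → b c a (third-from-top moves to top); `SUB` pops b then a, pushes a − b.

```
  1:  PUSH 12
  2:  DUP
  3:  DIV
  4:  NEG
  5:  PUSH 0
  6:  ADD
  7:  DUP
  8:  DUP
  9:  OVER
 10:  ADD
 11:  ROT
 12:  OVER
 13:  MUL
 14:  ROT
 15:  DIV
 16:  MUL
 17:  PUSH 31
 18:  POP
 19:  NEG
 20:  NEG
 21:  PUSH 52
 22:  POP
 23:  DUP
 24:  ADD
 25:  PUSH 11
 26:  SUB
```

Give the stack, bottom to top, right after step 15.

[-2, -2]

PUSH 12  [12]
DUP      [12, 12]
DIV      [1]
NEG      [-1]
PUSH 0   [-1, 0]
ADD      [-1]
DUP      [-1, -1]
DUP      [-1, -1, -1]
OVER     [-1, -1, -1, -1]
ADD      [-1, -1, -2]
ROT      [-1, -2, -1]
OVER     [-1, -2, -1, -2]
MUL      [-1, -2, 2]
ROT      [-2, 2, -1]
DIV      [-2, -2]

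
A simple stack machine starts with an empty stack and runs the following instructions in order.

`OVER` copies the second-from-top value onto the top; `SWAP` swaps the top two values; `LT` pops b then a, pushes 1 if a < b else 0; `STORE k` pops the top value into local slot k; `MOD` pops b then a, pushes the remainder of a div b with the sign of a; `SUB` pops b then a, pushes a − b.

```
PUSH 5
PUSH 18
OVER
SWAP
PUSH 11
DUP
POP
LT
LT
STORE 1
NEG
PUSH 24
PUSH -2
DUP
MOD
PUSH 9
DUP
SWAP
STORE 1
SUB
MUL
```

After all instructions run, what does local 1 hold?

9

PUSH 5  : [5]
PUSH 18 : [5, 18]
OVER    : [5, 18, 5]
SWAP    : [5, 5, 18]
PUSH 11 : [5, 5, 18, 11]
DUP     : [5, 5, 18, 11, 11]
POP     : [5, 5, 18, 11]
LT      : [5, 5, 0]
LT      : [5, 0]
STORE 1 : [5]
NEG     : [-5]
PUSH 24 : [-5, 24]
PUSH -2 : [-5, 24, -2]
DUP     : [-5, 24, -2, -2]
MOD     : [-5, 24, 0]
PUSH 9  : [-5, 24, 0, 9]
DUP     : [-5, 24, 0, 9, 9]
SWAP    : [-5, 24, 0, 9, 9]
STORE 1 : [-5, 24, 0, 9]
SUB     : [-5, 24, -9]
MUL     : [-5, -216]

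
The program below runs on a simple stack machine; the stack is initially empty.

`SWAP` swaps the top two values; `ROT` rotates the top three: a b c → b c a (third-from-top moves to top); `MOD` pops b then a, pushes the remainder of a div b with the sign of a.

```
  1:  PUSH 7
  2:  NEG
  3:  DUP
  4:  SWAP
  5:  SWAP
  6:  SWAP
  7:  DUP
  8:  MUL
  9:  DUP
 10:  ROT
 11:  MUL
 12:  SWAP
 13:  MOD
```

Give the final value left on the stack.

0

PUSH 7 → [7]
NEG    → [-7]
DUP    → [-7, -7]
SWAP   → [-7, -7]
SWAP   → [-7, -7]
SWAP   → [-7, -7]
DUP    → [-7, -7, -7]
MUL    → [-7, 49]
DUP    → [-7, 49, 49]
ROT    → [49, 49, -7]
MUL    → [49, -343]
SWAP   → [-343, 49]
MOD    → [0]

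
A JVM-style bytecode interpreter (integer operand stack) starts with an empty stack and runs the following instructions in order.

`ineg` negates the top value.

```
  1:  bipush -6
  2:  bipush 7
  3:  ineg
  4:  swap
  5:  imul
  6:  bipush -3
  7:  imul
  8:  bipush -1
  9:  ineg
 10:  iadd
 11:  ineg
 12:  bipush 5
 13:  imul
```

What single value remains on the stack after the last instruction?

bipush -6 : -6
bipush 7  : -6 7
ineg      : -6 -7
swap      : -7 -6
imul      : 42
bipush -3 : 42 -3
imul      : -126
bipush -1 : -126 -1
ineg      : -126 1
iadd      : -125
ineg      : 125
bipush 5  : 125 5
imul      : 625

625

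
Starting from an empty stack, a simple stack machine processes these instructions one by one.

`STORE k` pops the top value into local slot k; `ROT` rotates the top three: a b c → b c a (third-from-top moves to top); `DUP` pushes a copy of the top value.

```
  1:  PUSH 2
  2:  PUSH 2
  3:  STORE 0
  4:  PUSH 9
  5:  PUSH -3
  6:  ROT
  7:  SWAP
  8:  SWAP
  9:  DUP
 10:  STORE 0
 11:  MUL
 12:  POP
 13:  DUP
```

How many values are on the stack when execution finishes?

PUSH 2  : 2
PUSH 2  : 2 2
STORE 0 : 2
PUSH 9  : 2 9
PUSH -3 : 2 9 -3
ROT     : 9 -3 2
SWAP    : 9 2 -3
SWAP    : 9 -3 2
DUP     : 9 -3 2 2
STORE 0 : 9 -3 2
MUL     : 9 -6
POP     : 9
DUP     : 9 9

2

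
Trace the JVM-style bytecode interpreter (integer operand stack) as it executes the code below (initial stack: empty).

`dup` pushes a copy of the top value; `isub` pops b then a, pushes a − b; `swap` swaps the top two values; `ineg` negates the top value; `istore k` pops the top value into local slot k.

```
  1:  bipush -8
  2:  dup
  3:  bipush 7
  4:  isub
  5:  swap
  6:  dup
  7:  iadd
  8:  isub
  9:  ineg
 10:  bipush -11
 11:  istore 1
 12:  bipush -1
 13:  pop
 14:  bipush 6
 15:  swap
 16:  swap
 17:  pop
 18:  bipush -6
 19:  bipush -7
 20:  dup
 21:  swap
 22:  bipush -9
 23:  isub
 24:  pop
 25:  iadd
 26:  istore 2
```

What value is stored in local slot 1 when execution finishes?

-11

bipush -8  -> [-8]
dup        -> [-8, -8]
bipush 7   -> [-8, -8, 7]
isub       -> [-8, -15]
swap       -> [-15, -8]
dup        -> [-15, -8, -8]
iadd       -> [-15, -16]
isub       -> [1]
ineg       -> [-1]
bipush -11 -> [-1, -11]
istore 1   -> [-1]
bipush -1  -> [-1, -1]
pop        -> [-1]
bipush 6   -> [-1, 6]
swap       -> [6, -1]
swap       -> [-1, 6]
pop        -> [-1]
bipush -6  -> [-1, -6]
bipush -7  -> [-1, -6, -7]
dup        -> [-1, -6, -7, -7]
swap       -> [-1, -6, -7, -7]
bipush -9  -> [-1, -6, -7, -7, -9]
isub       -> [-1, -6, -7, 2]
pop        -> [-1, -6, -7]
iadd       -> [-1, -13]
istore 2   -> [-1]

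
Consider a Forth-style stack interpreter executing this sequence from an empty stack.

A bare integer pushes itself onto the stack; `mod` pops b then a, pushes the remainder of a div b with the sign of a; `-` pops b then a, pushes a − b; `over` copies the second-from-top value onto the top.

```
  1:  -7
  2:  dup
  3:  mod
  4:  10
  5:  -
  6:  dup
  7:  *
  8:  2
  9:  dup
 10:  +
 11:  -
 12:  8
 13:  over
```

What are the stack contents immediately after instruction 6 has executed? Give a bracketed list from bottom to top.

-7  : -7
dup : -7 -7
mod : 0
10  : 0 10
-   : -10
dup : -10 -10

[-10, -10]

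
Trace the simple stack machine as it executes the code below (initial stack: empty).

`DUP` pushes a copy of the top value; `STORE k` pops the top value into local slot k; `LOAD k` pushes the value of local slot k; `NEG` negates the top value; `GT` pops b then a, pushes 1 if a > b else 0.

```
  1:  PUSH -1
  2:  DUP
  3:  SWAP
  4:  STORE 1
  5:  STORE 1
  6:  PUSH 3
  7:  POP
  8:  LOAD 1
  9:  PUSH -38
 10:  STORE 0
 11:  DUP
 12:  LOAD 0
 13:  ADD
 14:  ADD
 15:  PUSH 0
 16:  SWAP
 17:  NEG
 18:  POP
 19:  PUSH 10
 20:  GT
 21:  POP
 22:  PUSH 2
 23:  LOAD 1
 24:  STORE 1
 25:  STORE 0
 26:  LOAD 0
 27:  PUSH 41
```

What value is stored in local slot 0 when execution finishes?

2

PUSH -1   [-1]
DUP       [-1, -1]
SWAP      [-1, -1]
STORE 1   [-1]
STORE 1   []
PUSH 3    [3]
POP       []
LOAD 1    [-1]
PUSH -38  [-1, -38]
STORE 0   [-1]
DUP       [-1, -1]
LOAD 0    [-1, -1, -38]
ADD       [-1, -39]
ADD       [-40]
PUSH 0    [-40, 0]
SWAP      [0, -40]
NEG       [0, 40]
POP       [0]
PUSH 10   [0, 10]
GT        [0]
POP       []
PUSH 2    [2]
LOAD 1    [2, -1]
STORE 1   [2]
STORE 0   []
LOAD 0    [2]
PUSH 41   [2, 41]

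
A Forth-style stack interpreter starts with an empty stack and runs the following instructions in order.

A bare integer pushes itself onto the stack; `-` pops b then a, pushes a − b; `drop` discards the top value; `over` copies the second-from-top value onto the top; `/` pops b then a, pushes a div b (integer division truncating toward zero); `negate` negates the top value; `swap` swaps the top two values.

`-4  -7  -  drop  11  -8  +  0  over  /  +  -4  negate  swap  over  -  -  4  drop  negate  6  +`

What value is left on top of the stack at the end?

-4     : [-4]
-7     : [-4, -7]
-      : [3]
drop   : []
11     : [11]
-8     : [11, -8]
+      : [3]
0      : [3, 0]
over   : [3, 0, 3]
/      : [3, 0]
+      : [3]
-4     : [3, -4]
negate : [3, 4]
swap   : [4, 3]
over   : [4, 3, 4]
-      : [4, -1]
-      : [5]
4      : [5, 4]
drop   : [5]
negate : [-5]
6      : [-5, 6]
+      : [1]

1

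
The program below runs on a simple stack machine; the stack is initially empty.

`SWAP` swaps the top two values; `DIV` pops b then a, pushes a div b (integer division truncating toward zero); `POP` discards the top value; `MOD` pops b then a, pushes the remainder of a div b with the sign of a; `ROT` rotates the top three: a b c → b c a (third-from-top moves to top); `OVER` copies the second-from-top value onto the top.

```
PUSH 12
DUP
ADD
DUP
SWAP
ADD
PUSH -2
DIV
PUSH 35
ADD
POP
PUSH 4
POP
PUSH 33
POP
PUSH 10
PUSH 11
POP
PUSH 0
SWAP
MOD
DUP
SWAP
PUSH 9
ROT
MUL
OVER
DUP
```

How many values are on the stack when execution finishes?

4

PUSH 12 -> [12]
DUP     -> [12, 12]
ADD     -> [24]
DUP     -> [24, 24]
SWAP    -> [24, 24]
ADD     -> [48]
PUSH -2 -> [48, -2]
DIV     -> [-24]
PUSH 35 -> [-24, 35]
ADD     -> [11]
POP     -> []
PUSH 4  -> [4]
POP     -> []
PUSH 33 -> [33]
POP     -> []
PUSH 10 -> [10]
PUSH 11 -> [10, 11]
POP     -> [10]
PUSH 0  -> [10, 0]
SWAP    -> [0, 10]
MOD     -> [0]
DUP     -> [0, 0]
SWAP    -> [0, 0]
PUSH 9  -> [0, 0, 9]
ROT     -> [0, 9, 0]
MUL     -> [0, 0]
OVER    -> [0, 0, 0]
DUP     -> [0, 0, 0, 0]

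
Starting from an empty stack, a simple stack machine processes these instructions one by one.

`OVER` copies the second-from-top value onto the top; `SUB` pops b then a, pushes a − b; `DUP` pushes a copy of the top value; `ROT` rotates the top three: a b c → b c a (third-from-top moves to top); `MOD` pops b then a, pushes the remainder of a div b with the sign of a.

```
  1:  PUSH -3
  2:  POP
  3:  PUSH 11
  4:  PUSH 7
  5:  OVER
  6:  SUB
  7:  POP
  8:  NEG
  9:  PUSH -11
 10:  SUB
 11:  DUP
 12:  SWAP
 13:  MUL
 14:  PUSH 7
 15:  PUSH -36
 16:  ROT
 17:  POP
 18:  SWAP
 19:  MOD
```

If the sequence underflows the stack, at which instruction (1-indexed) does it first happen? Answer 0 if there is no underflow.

PUSH -3   [-3]
POP       []
PUSH 11   [11]
PUSH 7    [11, 7]
OVER      [11, 7, 11]
SUB       [11, -4]
POP       [11]
NEG       [-11]
PUSH -11  [-11, -11]
SUB       [0]
DUP       [0, 0]
SWAP      [0, 0]
MUL       [0]
PUSH 7    [0, 7]
PUSH -36  [0, 7, -36]
ROT       [7, -36, 0]
POP       [7, -36]
SWAP      [-36, 7]
MOD       [-1]

0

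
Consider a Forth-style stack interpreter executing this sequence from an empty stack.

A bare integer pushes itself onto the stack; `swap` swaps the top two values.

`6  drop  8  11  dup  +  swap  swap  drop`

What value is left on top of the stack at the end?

8

6    -> 6
drop -> (empty)
8    -> 8
11   -> 8 11
dup  -> 8 11 11
+    -> 8 22
swap -> 22 8
swap -> 8 22
drop -> 8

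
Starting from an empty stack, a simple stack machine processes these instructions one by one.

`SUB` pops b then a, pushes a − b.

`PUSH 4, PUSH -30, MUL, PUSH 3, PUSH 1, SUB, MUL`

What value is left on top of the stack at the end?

-240

PUSH 4   : [4]
PUSH -30 : [4, -30]
MUL      : [-120]
PUSH 3   : [-120, 3]
PUSH 1   : [-120, 3, 1]
SUB      : [-120, 2]
MUL      : [-240]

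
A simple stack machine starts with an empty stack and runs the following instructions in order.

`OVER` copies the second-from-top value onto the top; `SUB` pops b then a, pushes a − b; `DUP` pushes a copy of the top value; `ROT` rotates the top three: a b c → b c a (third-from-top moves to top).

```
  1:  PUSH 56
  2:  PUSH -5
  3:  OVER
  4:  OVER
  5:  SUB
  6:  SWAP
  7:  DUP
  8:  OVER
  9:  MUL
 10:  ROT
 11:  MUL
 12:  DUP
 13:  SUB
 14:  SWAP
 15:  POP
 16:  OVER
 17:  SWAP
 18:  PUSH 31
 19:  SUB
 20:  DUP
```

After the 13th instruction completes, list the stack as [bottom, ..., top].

PUSH 56 : 56
PUSH -5 : 56 -5
OVER    : 56 -5 56
OVER    : 56 -5 56 -5
SUB     : 56 -5 61
SWAP    : 56 61 -5
DUP     : 56 61 -5 -5
OVER    : 56 61 -5 -5 -5
MUL     : 56 61 -5 25
ROT     : 56 -5 25 61
MUL     : 56 -5 1525
DUP     : 56 -5 1525 1525
SUB     : 56 -5 0

[56, -5, 0]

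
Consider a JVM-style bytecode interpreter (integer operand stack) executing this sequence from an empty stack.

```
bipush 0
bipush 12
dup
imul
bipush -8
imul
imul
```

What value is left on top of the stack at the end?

0

bipush 0   [0]
bipush 12  [0, 12]
dup        [0, 12, 12]
imul       [0, 144]
bipush -8  [0, 144, -8]
imul       [0, -1152]
imul       [0]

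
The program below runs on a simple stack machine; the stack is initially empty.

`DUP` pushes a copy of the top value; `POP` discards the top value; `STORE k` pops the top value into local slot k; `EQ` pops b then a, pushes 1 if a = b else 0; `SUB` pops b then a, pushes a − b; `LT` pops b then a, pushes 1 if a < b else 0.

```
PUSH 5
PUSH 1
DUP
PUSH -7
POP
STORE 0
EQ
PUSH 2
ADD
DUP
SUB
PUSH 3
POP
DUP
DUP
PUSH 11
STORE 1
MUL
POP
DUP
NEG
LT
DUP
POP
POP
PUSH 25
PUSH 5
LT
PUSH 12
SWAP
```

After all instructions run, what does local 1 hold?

PUSH 5  -> 5
PUSH 1  -> 5 1
DUP     -> 5 1 1
PUSH -7 -> 5 1 1 -7
POP     -> 5 1 1
STORE 0 -> 5 1
EQ      -> 0
PUSH 2  -> 0 2
ADD     -> 2
DUP     -> 2 2
SUB     -> 0
PUSH 3  -> 0 3
POP     -> 0
DUP     -> 0 0
DUP     -> 0 0 0
PUSH 11 -> 0 0 0 11
STORE 1 -> 0 0 0
MUL     -> 0 0
POP     -> 0
DUP     -> 0 0
NEG     -> 0 0
LT      -> 0
DUP     -> 0 0
POP     -> 0
POP     -> (empty)
PUSH 25 -> 25
PUSH 5  -> 25 5
LT      -> 0
PUSH 12 -> 0 12
SWAP    -> 12 0

11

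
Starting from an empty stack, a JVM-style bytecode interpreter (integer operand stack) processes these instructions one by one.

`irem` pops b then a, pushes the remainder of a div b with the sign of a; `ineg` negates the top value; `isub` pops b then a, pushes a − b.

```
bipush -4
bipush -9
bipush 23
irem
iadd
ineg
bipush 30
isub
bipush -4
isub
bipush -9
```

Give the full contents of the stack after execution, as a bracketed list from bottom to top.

bipush -4 : -4
bipush -9 : -4 -9
bipush 23 : -4 -9 23
irem      : -4 -9
iadd      : -13
ineg      : 13
bipush 30 : 13 30
isub      : -17
bipush -4 : -17 -4
isub      : -13
bipush -9 : -13 -9

[-13, -9]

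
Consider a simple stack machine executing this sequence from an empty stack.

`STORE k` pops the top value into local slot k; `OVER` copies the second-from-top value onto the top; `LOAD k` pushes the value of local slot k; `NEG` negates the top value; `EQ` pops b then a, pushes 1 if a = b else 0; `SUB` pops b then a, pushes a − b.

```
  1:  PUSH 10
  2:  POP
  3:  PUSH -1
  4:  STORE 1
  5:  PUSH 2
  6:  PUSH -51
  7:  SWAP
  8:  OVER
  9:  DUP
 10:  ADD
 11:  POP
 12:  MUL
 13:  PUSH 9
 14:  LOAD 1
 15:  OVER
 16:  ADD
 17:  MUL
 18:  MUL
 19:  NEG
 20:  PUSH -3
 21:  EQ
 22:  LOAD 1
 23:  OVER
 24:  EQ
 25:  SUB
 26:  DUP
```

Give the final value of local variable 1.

-1

PUSH 10  → [10]
POP      → []
PUSH -1  → [-1]
STORE 1  → []
PUSH 2   → [2]
PUSH -51 → [2, -51]
SWAP     → [-51, 2]
OVER     → [-51, 2, -51]
DUP      → [-51, 2, -51, -51]
ADD      → [-51, 2, -102]
POP      → [-51, 2]
MUL      → [-102]
PUSH 9   → [-102, 9]
LOAD 1   → [-102, 9, -1]
OVER     → [-102, 9, -1, 9]
ADD      → [-102, 9, 8]
MUL      → [-102, 72]
MUL      → [-7344]
NEG      → [7344]
PUSH -3  → [7344, -3]
EQ       → [0]
LOAD 1   → [0, -1]
OVER     → [0, -1, 0]
EQ       → [0, 0]
SUB      → [0]
DUP      → [0, 0]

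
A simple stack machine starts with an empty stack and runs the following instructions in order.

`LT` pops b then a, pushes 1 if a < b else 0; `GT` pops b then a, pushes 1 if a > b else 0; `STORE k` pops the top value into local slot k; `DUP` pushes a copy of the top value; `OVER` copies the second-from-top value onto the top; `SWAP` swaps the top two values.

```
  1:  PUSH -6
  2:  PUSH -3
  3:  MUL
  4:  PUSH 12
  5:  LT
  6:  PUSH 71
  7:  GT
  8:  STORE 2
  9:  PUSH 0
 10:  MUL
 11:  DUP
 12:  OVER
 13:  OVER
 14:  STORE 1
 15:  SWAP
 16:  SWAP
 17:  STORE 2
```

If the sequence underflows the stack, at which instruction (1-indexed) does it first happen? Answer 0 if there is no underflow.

PUSH -6 -> -6
PUSH -3 -> -6 -3
MUL     -> 18
PUSH 12 -> 18 12
LT      -> 0
PUSH 71 -> 0 71
GT      -> 0
STORE 2 -> (empty)
PUSH 0  -> 0
MUL  — needs 2 operands, stack has 1 → underflow

10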